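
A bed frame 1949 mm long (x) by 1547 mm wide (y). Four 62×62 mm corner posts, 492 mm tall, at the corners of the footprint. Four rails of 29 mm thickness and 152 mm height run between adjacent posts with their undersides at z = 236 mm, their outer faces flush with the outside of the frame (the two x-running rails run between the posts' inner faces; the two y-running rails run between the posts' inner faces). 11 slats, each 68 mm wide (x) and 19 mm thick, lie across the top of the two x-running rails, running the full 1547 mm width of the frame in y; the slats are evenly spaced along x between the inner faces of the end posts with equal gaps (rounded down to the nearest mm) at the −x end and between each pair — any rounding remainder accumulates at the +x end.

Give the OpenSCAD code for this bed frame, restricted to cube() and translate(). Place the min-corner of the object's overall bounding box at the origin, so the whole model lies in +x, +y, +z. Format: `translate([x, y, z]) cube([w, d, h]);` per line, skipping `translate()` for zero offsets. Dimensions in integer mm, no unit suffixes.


cube([62, 62, 492]);
translate([0, 1485, 0]) cube([62, 62, 492]);
translate([1887, 0, 0]) cube([62, 62, 492]);
translate([1887, 1485, 0]) cube([62, 62, 492]);
translate([62, 0, 236]) cube([1825, 29, 152]);
translate([62, 1518, 236]) cube([1825, 29, 152]);
translate([0, 62, 236]) cube([29, 1423, 152]);
translate([1920, 62, 236]) cube([29, 1423, 152]);
translate([151, 0, 388]) cube([68, 1547, 19]);
translate([308, 0, 388]) cube([68, 1547, 19]);
translate([465, 0, 388]) cube([68, 1547, 19]);
translate([622, 0, 388]) cube([68, 1547, 19]);
translate([779, 0, 388]) cube([68, 1547, 19]);
translate([936, 0, 388]) cube([68, 1547, 19]);
translate([1093, 0, 388]) cube([68, 1547, 19]);
translate([1250, 0, 388]) cube([68, 1547, 19]);
translate([1407, 0, 388]) cube([68, 1547, 19]);
translate([1564, 0, 388]) cube([68, 1547, 19]);
translate([1721, 0, 388]) cube([68, 1547, 19]);


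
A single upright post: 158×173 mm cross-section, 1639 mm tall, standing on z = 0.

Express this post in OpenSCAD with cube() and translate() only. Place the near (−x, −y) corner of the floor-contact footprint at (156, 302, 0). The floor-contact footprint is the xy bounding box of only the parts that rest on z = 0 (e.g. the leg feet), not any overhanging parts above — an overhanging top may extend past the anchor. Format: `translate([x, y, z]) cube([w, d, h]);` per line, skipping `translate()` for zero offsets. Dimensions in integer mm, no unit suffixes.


translate([156, 302, 0]) cube([158, 173, 1639]);


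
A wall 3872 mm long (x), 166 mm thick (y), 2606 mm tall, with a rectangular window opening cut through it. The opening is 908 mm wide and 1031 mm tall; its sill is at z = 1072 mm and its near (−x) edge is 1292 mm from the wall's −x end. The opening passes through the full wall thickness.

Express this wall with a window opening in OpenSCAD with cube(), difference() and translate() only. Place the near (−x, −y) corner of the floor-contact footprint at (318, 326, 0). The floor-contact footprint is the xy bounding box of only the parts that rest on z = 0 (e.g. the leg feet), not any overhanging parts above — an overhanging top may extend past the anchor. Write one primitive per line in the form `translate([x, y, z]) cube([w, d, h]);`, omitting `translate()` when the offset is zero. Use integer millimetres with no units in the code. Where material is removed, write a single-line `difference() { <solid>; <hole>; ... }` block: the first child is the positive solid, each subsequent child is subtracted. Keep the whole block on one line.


difference() { translate([318, 326, 0]) cube([3872, 166, 2606]); translate([1610, 326, 1072]) cube([908, 166, 1031]); }


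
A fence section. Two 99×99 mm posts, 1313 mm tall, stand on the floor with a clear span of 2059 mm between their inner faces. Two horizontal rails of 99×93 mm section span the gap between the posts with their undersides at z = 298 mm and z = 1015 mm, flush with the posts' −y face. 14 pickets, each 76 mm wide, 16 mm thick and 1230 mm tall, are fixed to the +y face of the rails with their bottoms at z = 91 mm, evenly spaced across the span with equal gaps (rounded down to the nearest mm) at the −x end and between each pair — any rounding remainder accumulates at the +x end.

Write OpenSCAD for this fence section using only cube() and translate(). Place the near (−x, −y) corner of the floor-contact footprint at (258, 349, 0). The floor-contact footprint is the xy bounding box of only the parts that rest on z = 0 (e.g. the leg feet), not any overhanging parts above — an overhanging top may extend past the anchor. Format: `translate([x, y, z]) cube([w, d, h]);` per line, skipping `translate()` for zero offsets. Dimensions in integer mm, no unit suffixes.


translate([258, 349, 0]) cube([99, 99, 1313]);
translate([2416, 349, 0]) cube([99, 99, 1313]);
translate([357, 349, 298]) cube([2059, 99, 93]);
translate([357, 349, 1015]) cube([2059, 99, 93]);
translate([423, 448, 91]) cube([76, 16, 1230]);
translate([565, 448, 91]) cube([76, 16, 1230]);
translate([707, 448, 91]) cube([76, 16, 1230]);
translate([849, 448, 91]) cube([76, 16, 1230]);
translate([991, 448, 91]) cube([76, 16, 1230]);
translate([1133, 448, 91]) cube([76, 16, 1230]);
translate([1275, 448, 91]) cube([76, 16, 1230]);
translate([1417, 448, 91]) cube([76, 16, 1230]);
translate([1559, 448, 91]) cube([76, 16, 1230]);
translate([1701, 448, 91]) cube([76, 16, 1230]);
translate([1843, 448, 91]) cube([76, 16, 1230]);
translate([1985, 448, 91]) cube([76, 16, 1230]);
translate([2127, 448, 91]) cube([76, 16, 1230]);
translate([2269, 448, 91]) cube([76, 16, 1230]);


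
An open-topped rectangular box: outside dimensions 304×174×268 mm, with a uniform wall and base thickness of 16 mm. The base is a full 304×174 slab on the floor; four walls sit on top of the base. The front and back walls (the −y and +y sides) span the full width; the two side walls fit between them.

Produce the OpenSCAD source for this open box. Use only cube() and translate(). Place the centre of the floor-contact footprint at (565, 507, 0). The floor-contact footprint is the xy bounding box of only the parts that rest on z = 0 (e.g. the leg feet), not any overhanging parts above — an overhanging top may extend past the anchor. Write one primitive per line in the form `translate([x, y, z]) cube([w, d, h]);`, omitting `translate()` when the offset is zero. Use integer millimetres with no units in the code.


translate([413, 420, 0]) cube([304, 174, 16]);
translate([413, 420, 16]) cube([304, 16, 252]);
translate([413, 578, 16]) cube([304, 16, 252]);
translate([413, 436, 16]) cube([16, 142, 252]);
translate([701, 436, 16]) cube([16, 142, 252]);


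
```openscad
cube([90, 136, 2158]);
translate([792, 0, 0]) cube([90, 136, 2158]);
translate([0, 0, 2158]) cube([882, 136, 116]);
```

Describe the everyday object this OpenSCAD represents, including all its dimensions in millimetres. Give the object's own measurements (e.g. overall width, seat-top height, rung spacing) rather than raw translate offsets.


A door frame. The clear opening is 702 mm wide and 2158 mm high. Two 90 mm wide jambs, 136 mm deep, stand either side of the opening from the floor to the top of the opening. A 116 mm thick head sits across the top of both jambs, spanning the full outside width of the frame.


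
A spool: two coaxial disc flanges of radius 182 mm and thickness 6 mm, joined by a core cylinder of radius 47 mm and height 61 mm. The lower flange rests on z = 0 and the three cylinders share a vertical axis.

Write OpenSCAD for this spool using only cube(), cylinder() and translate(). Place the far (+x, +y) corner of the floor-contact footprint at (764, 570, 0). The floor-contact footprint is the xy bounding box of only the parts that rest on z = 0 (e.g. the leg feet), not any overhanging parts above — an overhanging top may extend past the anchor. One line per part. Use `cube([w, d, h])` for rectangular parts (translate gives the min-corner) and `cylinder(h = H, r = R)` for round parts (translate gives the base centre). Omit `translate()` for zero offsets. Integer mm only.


translate([582, 388, 0]) cylinder(h = 6, r = 182);
translate([582, 388, 6]) cylinder(h = 61, r = 47);
translate([582, 388, 67]) cylinder(h = 6, r = 182);


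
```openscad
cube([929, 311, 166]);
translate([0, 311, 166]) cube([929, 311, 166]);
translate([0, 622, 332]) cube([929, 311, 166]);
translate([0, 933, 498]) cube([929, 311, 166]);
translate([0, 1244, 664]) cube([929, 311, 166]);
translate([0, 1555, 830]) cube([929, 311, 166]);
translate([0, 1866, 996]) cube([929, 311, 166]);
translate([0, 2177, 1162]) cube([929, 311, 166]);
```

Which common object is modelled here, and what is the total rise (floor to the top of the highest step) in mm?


A staircase. The total rise is 1328 mm.

8 identical blocks, each offset up and back from the previous — a staircase. Each step is 166 mm tall and there are 8 of them, so the total rise is 8 × 166 = 1328 mm.


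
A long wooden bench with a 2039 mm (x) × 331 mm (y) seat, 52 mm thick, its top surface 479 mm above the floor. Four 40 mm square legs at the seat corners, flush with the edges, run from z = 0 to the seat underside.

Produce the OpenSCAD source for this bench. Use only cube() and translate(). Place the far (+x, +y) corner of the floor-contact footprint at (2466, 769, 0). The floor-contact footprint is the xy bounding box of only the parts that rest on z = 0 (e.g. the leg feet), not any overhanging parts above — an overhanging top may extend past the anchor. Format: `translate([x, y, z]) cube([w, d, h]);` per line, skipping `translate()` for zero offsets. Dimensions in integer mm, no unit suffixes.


// leg_h = 479 − 52 = 427
translate([427, 438, 427]) cube([2039, 331, 52]);
translate([427, 438, 0]) cube([40, 40, 427]);
translate([427, 729, 0]) cube([40, 40, 427]);
translate([2426, 438, 0]) cube([40, 40, 427]);
translate([2426, 729, 0]) cube([40, 40, 427]);


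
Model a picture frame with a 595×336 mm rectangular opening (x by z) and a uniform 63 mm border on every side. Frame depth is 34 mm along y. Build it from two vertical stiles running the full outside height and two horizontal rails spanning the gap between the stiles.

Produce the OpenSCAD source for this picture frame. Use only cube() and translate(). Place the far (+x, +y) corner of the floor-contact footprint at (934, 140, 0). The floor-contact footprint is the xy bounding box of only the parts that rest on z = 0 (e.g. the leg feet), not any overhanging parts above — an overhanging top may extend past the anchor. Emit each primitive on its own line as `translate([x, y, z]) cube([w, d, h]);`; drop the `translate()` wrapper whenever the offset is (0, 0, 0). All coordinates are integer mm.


translate([213, 106, 0]) cube([63, 34, 462]);
translate([871, 106, 0]) cube([63, 34, 462]);
translate([276, 106, 0]) cube([595, 34, 63]);
translate([276, 106, 399]) cube([595, 34, 63]);


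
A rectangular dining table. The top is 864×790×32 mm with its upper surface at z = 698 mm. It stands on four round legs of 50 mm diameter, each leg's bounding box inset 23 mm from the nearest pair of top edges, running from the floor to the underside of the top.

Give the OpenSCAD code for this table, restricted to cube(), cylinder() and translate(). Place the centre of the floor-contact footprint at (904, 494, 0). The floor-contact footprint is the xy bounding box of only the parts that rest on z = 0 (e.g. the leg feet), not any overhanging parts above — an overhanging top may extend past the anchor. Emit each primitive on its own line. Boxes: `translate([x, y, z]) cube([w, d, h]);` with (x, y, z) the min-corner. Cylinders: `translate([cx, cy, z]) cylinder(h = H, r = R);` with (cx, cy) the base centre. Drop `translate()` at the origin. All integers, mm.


translate([472, 99, 666]) cube([864, 790, 32]);
translate([520, 147, 0]) cylinder(h = 666, r = 25);
translate([1288, 147, 0]) cylinder(h = 666, r = 25);
translate([520, 841, 0]) cylinder(h = 666, r = 25);
translate([1288, 841, 0]) cylinder(h = 666, r = 25);


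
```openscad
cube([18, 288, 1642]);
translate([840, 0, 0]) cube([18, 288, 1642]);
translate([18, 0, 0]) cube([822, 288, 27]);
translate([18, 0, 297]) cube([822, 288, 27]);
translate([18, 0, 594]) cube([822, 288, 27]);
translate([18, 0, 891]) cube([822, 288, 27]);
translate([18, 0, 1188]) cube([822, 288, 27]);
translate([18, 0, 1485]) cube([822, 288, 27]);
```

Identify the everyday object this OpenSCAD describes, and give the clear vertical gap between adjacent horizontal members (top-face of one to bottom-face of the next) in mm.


A bookshelf. The clear shelf gap is 270 mm.

Two tall side panels with 6 horizontal boards between them — a bookshelf. The first two shelf undersides are at z = 0 and z = 297; with shelf thickness 27, the clear gap is 297 − 0 − 27 = 270 mm.


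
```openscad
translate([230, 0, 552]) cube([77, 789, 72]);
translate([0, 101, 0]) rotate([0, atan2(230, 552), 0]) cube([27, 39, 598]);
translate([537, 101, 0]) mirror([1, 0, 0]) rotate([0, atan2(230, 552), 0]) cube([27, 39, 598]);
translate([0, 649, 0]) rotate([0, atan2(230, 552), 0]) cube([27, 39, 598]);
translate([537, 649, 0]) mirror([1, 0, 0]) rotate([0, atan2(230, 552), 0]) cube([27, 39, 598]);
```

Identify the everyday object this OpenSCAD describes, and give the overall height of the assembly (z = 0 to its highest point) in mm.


A sawhorse. The overall height is 624 mm.

A beam across two mirrored pairs of raked legs — a sawhorse. The beam's underside is at z = 552 (matching the legs' vertical rise in atan2(230, 552)) and the beam is 72 mm tall, so its top is at 552 + 72 = 624 mm. The raked legs top out at the beam's underside, so that is the highest point.


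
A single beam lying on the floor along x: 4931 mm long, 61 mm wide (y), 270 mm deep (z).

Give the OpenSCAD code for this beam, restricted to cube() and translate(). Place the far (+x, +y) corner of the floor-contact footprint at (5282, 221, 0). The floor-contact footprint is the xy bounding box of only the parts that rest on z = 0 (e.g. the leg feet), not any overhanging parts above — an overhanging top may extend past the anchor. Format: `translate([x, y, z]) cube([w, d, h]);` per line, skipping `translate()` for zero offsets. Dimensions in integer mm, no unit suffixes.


translate([351, 160, 0]) cube([4931, 61, 270]);


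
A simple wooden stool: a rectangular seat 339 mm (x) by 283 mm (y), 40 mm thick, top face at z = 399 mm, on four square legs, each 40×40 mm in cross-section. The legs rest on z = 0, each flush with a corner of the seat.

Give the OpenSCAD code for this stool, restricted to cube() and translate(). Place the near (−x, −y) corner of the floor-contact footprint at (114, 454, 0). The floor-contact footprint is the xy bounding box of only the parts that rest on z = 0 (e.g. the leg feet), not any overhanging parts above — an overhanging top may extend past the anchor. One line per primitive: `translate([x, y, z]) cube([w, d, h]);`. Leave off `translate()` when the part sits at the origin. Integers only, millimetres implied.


translate([114, 454, 359]) cube([339, 283, 40]);
translate([114, 454, 0]) cube([40, 40, 359]);
translate([413, 454, 0]) cube([40, 40, 359]);
translate([114, 697, 0]) cube([40, 40, 359]);
translate([413, 697, 0]) cube([40, 40, 359]);


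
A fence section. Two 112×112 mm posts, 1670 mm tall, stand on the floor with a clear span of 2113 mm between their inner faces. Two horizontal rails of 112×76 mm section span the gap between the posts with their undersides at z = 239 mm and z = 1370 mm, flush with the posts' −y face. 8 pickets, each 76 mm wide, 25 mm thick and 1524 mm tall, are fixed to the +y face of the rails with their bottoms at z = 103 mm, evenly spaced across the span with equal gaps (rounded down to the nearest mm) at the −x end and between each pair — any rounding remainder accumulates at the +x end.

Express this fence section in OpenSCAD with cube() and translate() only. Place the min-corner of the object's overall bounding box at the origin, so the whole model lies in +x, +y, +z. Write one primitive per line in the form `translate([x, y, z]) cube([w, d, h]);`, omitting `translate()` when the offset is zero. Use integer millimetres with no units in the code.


cube([112, 112, 1670]);
translate([2225, 0, 0]) cube([112, 112, 1670]);
translate([112, 0, 239]) cube([2113, 112, 76]);
translate([112, 0, 1370]) cube([2113, 112, 76]);
translate([279, 112, 103]) cube([76, 25, 1524]);
translate([522, 112, 103]) cube([76, 25, 1524]);
translate([765, 112, 103]) cube([76, 25, 1524]);
translate([1008, 112, 103]) cube([76, 25, 1524]);
translate([1251, 112, 103]) cube([76, 25, 1524]);
translate([1494, 112, 103]) cube([76, 25, 1524]);
translate([1737, 112, 103]) cube([76, 25, 1524]);
translate([1980, 112, 103]) cube([76, 25, 1524]);


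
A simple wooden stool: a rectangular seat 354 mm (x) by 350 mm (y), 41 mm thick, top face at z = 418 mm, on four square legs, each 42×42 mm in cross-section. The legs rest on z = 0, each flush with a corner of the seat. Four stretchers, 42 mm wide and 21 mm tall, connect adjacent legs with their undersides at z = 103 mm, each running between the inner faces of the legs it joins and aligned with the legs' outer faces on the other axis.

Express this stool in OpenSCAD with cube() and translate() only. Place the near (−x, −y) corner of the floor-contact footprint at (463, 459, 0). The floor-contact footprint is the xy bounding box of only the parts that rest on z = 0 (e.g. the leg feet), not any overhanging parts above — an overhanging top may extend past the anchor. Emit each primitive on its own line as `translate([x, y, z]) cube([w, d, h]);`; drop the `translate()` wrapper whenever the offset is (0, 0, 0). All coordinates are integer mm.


translate([463, 459, 377]) cube([354, 350, 41]);
translate([463, 459, 0]) cube([42, 42, 377]);
translate([775, 459, 0]) cube([42, 42, 377]);
translate([463, 767, 0]) cube([42, 42, 377]);
translate([775, 767, 0]) cube([42, 42, 377]);
translate([505, 459, 103]) cube([270, 42, 21]);
translate([505, 767, 103]) cube([270, 42, 21]);
translate([463, 501, 103]) cube([42, 266, 21]);
translate([775, 501, 103]) cube([42, 266, 21]);


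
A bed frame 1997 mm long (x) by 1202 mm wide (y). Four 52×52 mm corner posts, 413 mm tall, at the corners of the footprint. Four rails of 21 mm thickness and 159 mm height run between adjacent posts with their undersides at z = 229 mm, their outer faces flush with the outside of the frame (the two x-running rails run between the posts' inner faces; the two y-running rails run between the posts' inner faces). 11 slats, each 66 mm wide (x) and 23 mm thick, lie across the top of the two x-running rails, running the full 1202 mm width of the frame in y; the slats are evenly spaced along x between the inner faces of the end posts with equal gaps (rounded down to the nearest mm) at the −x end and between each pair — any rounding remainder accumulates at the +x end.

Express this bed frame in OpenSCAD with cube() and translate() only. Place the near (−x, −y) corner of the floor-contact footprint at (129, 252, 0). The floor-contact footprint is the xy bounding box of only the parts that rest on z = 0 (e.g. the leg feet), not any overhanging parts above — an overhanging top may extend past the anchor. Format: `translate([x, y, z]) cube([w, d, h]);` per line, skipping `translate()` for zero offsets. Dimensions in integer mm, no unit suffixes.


translate([129, 252, 0]) cube([52, 52, 413]);
translate([129, 1402, 0]) cube([52, 52, 413]);
translate([2074, 252, 0]) cube([52, 52, 413]);
translate([2074, 1402, 0]) cube([52, 52, 413]);
translate([181, 252, 229]) cube([1893, 21, 159]);
translate([181, 1433, 229]) cube([1893, 21, 159]);
translate([129, 304, 229]) cube([21, 1098, 159]);
translate([2105, 304, 229]) cube([21, 1098, 159]);
translate([278, 252, 388]) cube([66, 1202, 23]);
translate([441, 252, 388]) cube([66, 1202, 23]);
translate([604, 252, 388]) cube([66, 1202, 23]);
translate([767, 252, 388]) cube([66, 1202, 23]);
translate([930, 252, 388]) cube([66, 1202, 23]);
translate([1093, 252, 388]) cube([66, 1202, 23]);
translate([1256, 252, 388]) cube([66, 1202, 23]);
translate([1419, 252, 388]) cube([66, 1202, 23]);
translate([1582, 252, 388]) cube([66, 1202, 23]);
translate([1745, 252, 388]) cube([66, 1202, 23]);
translate([1908, 252, 388]) cube([66, 1202, 23]);


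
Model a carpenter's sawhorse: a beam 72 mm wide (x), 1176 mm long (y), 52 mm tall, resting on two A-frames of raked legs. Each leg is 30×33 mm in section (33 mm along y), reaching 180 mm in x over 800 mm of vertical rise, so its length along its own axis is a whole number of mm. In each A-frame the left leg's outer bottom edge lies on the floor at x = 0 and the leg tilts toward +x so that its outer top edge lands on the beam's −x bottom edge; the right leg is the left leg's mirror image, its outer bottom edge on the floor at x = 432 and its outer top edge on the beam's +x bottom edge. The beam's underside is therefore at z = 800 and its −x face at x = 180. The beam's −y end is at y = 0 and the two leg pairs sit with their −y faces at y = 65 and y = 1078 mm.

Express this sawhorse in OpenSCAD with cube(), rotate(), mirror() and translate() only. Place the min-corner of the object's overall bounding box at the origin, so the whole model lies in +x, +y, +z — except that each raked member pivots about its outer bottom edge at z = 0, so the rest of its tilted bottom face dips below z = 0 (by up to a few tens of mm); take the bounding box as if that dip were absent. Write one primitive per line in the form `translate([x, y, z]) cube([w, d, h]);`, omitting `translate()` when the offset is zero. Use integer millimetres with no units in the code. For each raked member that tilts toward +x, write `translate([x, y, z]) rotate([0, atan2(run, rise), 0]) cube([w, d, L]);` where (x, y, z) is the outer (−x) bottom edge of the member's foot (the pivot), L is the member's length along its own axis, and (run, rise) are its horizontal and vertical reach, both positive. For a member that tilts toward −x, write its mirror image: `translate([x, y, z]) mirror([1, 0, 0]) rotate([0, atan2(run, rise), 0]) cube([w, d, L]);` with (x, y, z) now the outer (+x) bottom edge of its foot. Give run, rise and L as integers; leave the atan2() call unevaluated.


translate([180, 0, 800]) cube([72, 1176, 52]);
translate([0, 65, 0]) rotate([0, atan2(180, 800), 0]) cube([30, 33, 820]);
translate([432, 65, 0]) mirror([1, 0, 0]) rotate([0, atan2(180, 800), 0]) cube([30, 33, 820]);
translate([0, 1078, 0]) rotate([0, atan2(180, 800), 0]) cube([30, 33, 820]);
translate([432, 1078, 0]) mirror([1, 0, 0]) rotate([0, atan2(180, 800), 0]) cube([30, 33, 820]);


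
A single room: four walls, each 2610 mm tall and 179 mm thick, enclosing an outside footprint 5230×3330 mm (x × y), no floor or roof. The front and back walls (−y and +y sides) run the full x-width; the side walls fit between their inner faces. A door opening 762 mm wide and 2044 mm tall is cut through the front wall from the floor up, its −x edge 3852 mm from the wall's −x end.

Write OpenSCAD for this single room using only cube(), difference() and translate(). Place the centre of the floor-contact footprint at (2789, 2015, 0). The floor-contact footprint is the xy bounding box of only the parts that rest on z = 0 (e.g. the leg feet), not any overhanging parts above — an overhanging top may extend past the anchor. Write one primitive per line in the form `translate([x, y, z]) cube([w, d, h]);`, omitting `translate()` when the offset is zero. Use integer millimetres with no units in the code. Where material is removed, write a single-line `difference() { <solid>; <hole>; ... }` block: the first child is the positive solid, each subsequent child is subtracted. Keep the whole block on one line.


difference() { translate([174, 350, 0]) cube([5230, 179, 2610]); translate([4026, 350, 0]) cube([762, 179, 2044]); }
translate([174, 3501, 0]) cube([5230, 179, 2610]);
translate([174, 529, 0]) cube([179, 2972, 2610]);
translate([5225, 529, 0]) cube([179, 2972, 2610]);


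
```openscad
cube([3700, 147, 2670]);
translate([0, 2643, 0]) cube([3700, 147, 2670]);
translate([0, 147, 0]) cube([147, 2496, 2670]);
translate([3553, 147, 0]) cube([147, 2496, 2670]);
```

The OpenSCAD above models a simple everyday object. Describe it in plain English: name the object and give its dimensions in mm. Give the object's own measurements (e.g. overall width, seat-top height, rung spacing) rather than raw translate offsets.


The wall frame of a small rectangular building: four walls, each 2670 mm tall and 147 mm thick, enclosing a footprint 3700 mm (x) by 2790 mm (y) outside-to-outside, with no floor or roof. The front and back walls (the −y and +y sides) span the full width; the two side walls fit between them.


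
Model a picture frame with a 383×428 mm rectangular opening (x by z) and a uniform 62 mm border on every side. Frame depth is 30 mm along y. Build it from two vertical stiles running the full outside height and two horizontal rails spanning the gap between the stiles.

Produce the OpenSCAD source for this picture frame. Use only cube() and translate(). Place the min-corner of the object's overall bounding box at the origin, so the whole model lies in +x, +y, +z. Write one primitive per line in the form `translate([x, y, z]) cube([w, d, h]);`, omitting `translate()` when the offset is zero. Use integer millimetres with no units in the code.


cube([62, 30, 552]);
translate([445, 0, 0]) cube([62, 30, 552]);
translate([62, 0, 0]) cube([383, 30, 62]);
translate([62, 0, 490]) cube([383, 30, 62]);


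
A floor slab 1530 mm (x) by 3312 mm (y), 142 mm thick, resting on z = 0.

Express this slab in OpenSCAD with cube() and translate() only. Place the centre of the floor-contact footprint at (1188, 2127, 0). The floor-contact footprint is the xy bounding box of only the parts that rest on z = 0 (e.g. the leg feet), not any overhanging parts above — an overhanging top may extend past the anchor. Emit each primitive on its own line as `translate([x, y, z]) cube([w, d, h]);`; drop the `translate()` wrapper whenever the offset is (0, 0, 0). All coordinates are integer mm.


translate([423, 471, 0]) cube([1530, 3312, 142]);


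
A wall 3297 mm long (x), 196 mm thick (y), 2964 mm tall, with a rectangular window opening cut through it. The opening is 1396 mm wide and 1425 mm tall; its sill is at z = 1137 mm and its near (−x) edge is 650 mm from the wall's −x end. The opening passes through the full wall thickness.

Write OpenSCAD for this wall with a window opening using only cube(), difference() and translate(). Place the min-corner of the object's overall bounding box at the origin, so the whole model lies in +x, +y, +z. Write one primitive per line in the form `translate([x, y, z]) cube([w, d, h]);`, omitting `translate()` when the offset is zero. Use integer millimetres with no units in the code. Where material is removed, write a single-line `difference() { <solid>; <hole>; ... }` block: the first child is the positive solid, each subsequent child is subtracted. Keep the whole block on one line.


difference() { cube([3297, 196, 2964]); translate([650, 0, 1137]) cube([1396, 196, 1425]); }


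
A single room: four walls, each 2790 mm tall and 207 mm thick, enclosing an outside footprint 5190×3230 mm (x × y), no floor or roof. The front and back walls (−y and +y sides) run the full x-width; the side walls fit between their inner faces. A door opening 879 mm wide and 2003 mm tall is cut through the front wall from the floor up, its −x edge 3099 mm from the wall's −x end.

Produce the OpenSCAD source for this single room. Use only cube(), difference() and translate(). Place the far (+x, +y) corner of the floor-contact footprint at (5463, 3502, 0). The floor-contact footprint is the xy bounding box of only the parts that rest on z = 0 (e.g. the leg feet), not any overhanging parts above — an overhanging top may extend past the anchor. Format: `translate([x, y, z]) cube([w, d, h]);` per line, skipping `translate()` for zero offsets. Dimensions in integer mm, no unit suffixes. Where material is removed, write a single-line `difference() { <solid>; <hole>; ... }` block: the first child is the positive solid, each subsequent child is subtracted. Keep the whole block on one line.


difference() { translate([273, 272, 0]) cube([5190, 207, 2790]); translate([3372, 272, 0]) cube([879, 207, 2003]); }
translate([273, 3295, 0]) cube([5190, 207, 2790]);
translate([273, 479, 0]) cube([207, 2816, 2790]);
translate([5256, 479, 0]) cube([207, 2816, 2790]);


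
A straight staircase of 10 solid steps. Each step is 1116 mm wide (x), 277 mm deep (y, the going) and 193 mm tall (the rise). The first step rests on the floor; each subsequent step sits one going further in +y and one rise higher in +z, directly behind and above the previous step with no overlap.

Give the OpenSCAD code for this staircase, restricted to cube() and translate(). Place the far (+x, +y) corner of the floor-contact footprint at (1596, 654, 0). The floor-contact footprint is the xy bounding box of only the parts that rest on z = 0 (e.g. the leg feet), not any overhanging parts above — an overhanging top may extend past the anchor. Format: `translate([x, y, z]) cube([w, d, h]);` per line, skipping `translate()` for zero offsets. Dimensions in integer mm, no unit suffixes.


translate([480, 377, 0]) cube([1116, 277, 193]);
translate([480, 654, 193]) cube([1116, 277, 193]);
translate([480, 931, 386]) cube([1116, 277, 193]);
translate([480, 1208, 579]) cube([1116, 277, 193]);
translate([480, 1485, 772]) cube([1116, 277, 193]);
translate([480, 1762, 965]) cube([1116, 277, 193]);
translate([480, 2039, 1158]) cube([1116, 277, 193]);
translate([480, 2316, 1351]) cube([1116, 277, 193]);
translate([480, 2593, 1544]) cube([1116, 277, 193]);
translate([480, 2870, 1737]) cube([1116, 277, 193]);


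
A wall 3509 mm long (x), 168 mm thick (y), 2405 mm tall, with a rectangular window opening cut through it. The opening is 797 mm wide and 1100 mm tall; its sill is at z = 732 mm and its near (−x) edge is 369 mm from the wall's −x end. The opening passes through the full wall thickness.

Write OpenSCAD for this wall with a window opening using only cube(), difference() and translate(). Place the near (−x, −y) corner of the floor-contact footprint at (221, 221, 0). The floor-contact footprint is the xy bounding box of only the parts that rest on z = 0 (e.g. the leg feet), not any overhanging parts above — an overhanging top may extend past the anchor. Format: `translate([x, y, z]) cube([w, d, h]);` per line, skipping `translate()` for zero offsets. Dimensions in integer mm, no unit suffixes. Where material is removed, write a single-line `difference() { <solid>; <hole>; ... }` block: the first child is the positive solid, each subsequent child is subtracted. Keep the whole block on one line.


difference() { translate([221, 221, 0]) cube([3509, 168, 2405]); translate([590, 221, 732]) cube([797, 168, 1100]); }


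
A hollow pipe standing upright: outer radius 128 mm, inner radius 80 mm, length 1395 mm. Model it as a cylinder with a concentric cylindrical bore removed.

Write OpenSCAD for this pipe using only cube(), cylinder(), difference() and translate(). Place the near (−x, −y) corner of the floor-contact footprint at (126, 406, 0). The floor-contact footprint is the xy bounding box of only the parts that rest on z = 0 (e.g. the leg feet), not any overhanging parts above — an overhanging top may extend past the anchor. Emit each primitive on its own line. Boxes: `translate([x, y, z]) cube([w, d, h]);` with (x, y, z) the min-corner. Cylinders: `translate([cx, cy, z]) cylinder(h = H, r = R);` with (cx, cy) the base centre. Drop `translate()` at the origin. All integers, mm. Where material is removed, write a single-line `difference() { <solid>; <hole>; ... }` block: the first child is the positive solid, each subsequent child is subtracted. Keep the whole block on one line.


difference() { translate([254, 534, 0]) cylinder(h = 1395, r = 128); translate([254, 534, 0]) cylinder(h = 1395, r = 80); }


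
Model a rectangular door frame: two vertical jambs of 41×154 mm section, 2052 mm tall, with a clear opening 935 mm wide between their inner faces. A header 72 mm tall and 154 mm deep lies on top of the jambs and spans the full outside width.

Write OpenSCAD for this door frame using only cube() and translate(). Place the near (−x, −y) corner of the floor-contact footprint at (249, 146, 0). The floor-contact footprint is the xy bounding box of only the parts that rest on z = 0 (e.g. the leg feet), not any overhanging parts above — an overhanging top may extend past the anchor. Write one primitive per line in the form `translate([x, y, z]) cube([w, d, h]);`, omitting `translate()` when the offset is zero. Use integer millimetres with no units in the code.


translate([249, 146, 0]) cube([41, 154, 2052]);
translate([1225, 146, 0]) cube([41, 154, 2052]);
translate([249, 146, 2052]) cube([1017, 154, 72]);


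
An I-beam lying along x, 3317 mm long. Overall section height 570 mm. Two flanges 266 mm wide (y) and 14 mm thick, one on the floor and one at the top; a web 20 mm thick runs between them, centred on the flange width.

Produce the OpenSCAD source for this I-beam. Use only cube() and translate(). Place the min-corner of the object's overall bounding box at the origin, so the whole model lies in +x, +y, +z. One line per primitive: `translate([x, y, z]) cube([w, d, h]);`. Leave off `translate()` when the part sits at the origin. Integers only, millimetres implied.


cube([3317, 266, 14]);
translate([0, 123, 14]) cube([3317, 20, 542]);
translate([0, 0, 556]) cube([3317, 266, 14]);


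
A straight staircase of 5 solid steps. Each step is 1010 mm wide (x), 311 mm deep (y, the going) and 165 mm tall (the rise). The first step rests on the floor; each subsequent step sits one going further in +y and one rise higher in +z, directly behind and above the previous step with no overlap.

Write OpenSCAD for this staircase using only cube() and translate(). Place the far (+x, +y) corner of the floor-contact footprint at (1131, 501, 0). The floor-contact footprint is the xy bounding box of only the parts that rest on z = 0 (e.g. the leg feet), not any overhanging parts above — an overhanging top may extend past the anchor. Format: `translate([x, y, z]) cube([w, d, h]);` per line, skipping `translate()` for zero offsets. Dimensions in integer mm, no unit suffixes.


translate([121, 190, 0]) cube([1010, 311, 165]);
translate([121, 501, 165]) cube([1010, 311, 165]);
translate([121, 812, 330]) cube([1010, 311, 165]);
translate([121, 1123, 495]) cube([1010, 311, 165]);
translate([121, 1434, 660]) cube([1010, 311, 165]);


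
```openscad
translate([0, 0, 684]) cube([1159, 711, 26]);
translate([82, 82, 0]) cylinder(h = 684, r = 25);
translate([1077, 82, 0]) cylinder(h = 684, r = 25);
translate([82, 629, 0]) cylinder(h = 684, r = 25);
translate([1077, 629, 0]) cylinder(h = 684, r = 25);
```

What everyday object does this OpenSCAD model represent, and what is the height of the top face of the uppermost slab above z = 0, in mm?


A table. The table height is 710 mm.

A 1159×711×26 slab sits at z = 684 on four Ø50 mm round legs — a table. The top surface is at 684 + 26 = 710 mm.


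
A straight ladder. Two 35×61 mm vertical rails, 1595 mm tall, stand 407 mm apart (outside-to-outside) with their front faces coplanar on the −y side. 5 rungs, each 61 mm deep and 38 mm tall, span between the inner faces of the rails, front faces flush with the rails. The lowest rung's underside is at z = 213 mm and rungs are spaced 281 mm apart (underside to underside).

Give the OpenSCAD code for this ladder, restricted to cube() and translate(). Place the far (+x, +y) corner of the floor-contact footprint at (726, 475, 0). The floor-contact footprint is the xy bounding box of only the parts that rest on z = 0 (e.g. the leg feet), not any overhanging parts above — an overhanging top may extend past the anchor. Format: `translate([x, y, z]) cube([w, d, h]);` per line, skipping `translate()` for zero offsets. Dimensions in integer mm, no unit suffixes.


translate([319, 414, 0]) cube([35, 61, 1595]);
translate([691, 414, 0]) cube([35, 61, 1595]);
translate([354, 414, 213]) cube([337, 61, 38]);
translate([354, 414, 494]) cube([337, 61, 38]);
translate([354, 414, 775]) cube([337, 61, 38]);
translate([354, 414, 1056]) cube([337, 61, 38]);
translate([354, 414, 1337]) cube([337, 61, 38]);


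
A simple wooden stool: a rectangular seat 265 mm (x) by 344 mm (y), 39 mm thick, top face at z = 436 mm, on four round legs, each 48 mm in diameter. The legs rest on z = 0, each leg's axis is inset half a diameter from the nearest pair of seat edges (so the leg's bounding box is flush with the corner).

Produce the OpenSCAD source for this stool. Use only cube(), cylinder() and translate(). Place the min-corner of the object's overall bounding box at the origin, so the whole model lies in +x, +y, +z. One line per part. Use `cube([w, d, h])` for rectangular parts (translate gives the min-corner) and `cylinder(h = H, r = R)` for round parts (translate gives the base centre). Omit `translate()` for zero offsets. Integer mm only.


translate([0, 0, 397]) cube([265, 344, 39]);
translate([24, 24, 0]) cylinder(h = 397, r = 24);
translate([241, 24, 0]) cylinder(h = 397, r = 24);
translate([24, 320, 0]) cylinder(h = 397, r = 24);
translate([241, 320, 0]) cylinder(h = 397, r = 24);


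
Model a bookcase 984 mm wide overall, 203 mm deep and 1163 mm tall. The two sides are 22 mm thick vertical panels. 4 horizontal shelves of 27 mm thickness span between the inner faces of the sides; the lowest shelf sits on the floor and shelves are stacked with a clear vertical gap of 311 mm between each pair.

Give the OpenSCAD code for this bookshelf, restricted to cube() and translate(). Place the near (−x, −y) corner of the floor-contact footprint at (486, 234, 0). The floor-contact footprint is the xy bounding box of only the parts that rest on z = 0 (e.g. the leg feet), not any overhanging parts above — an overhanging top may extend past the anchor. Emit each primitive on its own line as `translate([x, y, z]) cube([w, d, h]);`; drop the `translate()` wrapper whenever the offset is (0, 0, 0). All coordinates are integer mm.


translate([486, 234, 0]) cube([22, 203, 1163]);
translate([1448, 234, 0]) cube([22, 203, 1163]);
translate([508, 234, 0]) cube([940, 203, 27]);
translate([508, 234, 338]) cube([940, 203, 27]);
translate([508, 234, 676]) cube([940, 203, 27]);
translate([508, 234, 1014]) cube([940, 203, 27]);


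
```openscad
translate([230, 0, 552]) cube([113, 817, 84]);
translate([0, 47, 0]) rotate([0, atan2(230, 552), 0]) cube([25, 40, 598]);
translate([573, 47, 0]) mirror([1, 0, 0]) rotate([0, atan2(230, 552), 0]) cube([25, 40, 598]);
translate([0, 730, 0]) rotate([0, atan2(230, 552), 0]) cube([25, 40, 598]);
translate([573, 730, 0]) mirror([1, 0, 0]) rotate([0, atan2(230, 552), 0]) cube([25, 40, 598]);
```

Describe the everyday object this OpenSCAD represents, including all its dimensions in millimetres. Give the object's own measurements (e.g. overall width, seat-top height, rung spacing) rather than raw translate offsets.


A sawhorse. A 113×817×84 mm beam (x, y, z) sits on two A-frame leg pairs. Each pair is two raked legs of 25×40 mm section (40 mm along y) splaying symmetrically in x. Each leg rises 552 mm vertically over 230 mm of horizontal reach and is 598 mm long along its own axis. Every leg's outer bottom edge rests on the floor and its outer top edge meets a bottom edge of the beam — the left legs (tilting toward +x) meet the beam's −x bottom edge, the right legs (their mirror images, tilting toward −x) meet its +x bottom edge — so the leg tops tuck under the beam, the beam's underside is 552 mm above the floor, and the feet are 573 mm apart outside-to-outside with the beam centred between them. The two leg pairs are set in 47 mm from either end of the beam.
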